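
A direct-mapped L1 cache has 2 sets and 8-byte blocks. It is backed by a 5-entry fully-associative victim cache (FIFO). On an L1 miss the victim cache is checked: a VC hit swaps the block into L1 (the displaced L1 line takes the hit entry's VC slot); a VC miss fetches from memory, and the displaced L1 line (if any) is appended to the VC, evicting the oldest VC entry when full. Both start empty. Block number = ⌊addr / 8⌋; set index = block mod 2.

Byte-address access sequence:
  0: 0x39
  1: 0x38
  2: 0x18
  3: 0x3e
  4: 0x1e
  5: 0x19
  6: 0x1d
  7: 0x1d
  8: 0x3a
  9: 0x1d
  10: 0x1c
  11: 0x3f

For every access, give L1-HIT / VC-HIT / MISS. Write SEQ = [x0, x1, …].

  [0] addr=0x39 blk=7 s=1: MISS | VC []
  [1] addr=0x38 blk=7 s=1: L1-HIT | VC []
  [2] addr=0x18 blk=3 s=1: MISS | VC [7]
  [3] addr=0x3e blk=7 s=1: VC-HIT | VC [3]
  [4] addr=0x1e blk=3 s=1: VC-HIT | VC [7]
  [5] addr=0x19 blk=3 s=1: L1-HIT | VC [7]
  [6] addr=0x1d blk=3 s=1: L1-HIT | VC [7]
  [7] addr=0x1d blk=3 s=1: L1-HIT | VC [7]
  [8] addr=0x3a blk=7 s=1: VC-HIT | VC [3]
  [9] addr=0x1d blk=3 s=1: VC-HIT | VC [7]
  [10] addr=0x1c blk=3 s=1: L1-HIT | VC [7]
  [11] addr=0x3f blk=7 s=1: VC-HIT | VC [3]

SEQ = [MISS, L1-HIT, MISS, VC-HIT, VC-HIT, L1-HIT, L1-HIT, L1-HIT, VC-HIT, VC-HIT, L1-HIT, VC-HIT]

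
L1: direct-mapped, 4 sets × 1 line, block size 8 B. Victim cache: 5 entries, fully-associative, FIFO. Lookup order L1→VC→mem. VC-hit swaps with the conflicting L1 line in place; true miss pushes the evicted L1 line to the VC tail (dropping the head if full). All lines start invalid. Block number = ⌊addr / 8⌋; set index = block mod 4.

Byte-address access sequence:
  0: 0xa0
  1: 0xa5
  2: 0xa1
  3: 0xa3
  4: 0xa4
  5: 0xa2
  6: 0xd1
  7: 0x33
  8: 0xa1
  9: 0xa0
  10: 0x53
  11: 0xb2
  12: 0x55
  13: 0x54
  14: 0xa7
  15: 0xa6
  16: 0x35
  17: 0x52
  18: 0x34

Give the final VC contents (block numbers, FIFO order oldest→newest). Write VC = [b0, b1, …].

VC = [26, 10, 22]

#0 0xa0→b20/s0 MISS; vc=[]
#1 0xa5→b20/s0 L1-HIT; vc=[]
#2 0xa1→b20/s0 L1-HIT; vc=[]
#3 0xa3→b20/s0 L1-HIT; vc=[]
#4 0xa4→b20/s0 L1-HIT; vc=[]
#5 0xa2→b20/s0 L1-HIT; vc=[]
#6 0xd1→b26/s2 MISS; vc=[]
#7 0x33→b6/s2 MISS; vc=[26]
#8 0xa1→b20/s0 L1-HIT; vc=[26]
#9 0xa0→b20/s0 L1-HIT; vc=[26]
#10 0x53→b10/s2 MISS; vc=[26,6]
#11 0xb2→b22/s2 MISS; vc=[26,6,10]
#12 0x55→b10/s2 VC-HIT; vc=[26,6,22]
#13 0x54→b10/s2 L1-HIT; vc=[26,6,22]
#14 0xa7→b20/s0 L1-HIT; vc=[26,6,22]
#15 0xa6→b20/s0 L1-HIT; vc=[26,6,22]
#16 0x35→b6/s2 VC-HIT; vc=[26,10,22]
#17 0x52→b10/s2 VC-HIT; vc=[26,6,22]
#18 0x34→b6/s2 VC-HIT; vc=[26,10,22]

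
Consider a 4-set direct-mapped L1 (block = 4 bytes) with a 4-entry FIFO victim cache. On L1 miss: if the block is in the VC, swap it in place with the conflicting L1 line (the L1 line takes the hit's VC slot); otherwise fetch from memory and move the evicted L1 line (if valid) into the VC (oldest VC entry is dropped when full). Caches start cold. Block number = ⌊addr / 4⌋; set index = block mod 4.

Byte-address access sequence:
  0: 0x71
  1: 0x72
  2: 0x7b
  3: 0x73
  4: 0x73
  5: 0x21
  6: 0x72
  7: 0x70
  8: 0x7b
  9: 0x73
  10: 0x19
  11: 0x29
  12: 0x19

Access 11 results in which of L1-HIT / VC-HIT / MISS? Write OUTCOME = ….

OUTCOME = MISS

0: 0x71 (blk 28, set 0) → MISS  vc=[]
1: 0x72 (blk 28, set 0) → L1-HIT  vc=[]
2: 0x7b (blk 30, set 2) → MISS  vc=[]
3: 0x73 (blk 28, set 0) → L1-HIT  vc=[]
4: 0x73 (blk 28, set 0) → L1-HIT  vc=[]
5: 0x21 (blk 8, set 0) → MISS  vc=[28]
6: 0x72 (blk 28, set 0) → VC-HIT  vc=[8]
7: 0x70 (blk 28, set 0) → L1-HIT  vc=[8]
8: 0x7b (blk 30, set 2) → L1-HIT  vc=[8]
9: 0x73 (blk 28, set 0) → L1-HIT  vc=[8]
10: 0x19 (blk 6, set 2) → MISS  vc=[8, 30]
11: 0x29 (blk 10, set 2) → MISS  vc=[8, 30, 6]
12: 0x19 (blk 6, set 2) → VC-HIT  vc=[8, 30, 10]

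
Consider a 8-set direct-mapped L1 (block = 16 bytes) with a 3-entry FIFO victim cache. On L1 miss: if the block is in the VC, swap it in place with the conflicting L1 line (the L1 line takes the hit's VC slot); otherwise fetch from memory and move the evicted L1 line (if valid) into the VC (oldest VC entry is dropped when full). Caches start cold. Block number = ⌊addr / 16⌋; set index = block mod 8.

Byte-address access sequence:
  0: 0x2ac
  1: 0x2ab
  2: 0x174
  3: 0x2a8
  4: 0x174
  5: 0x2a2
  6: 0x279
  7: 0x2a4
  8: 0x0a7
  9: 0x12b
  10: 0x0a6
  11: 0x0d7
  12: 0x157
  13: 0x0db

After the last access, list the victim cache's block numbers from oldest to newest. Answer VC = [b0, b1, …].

#0 0x2ac→b42/s2 MISS; vc=[]
#1 0x2ab→b42/s2 L1-HIT; vc=[]
#2 0x174→b23/s7 MISS; vc=[]
#3 0x2a8→b42/s2 L1-HIT; vc=[]
#4 0x174→b23/s7 L1-HIT; vc=[]
#5 0x2a2→b42/s2 L1-HIT; vc=[]
#6 0x279→b39/s7 MISS; vc=[23]
#7 0x2a4→b42/s2 L1-HIT; vc=[23]
#8 0xa7→b10/s2 MISS; vc=[23,42]
#9 0x12b→b18/s2 MISS; vc=[23,42,10]
#10 0xa6→b10/s2 VC-HIT; vc=[23,42,18]
#11 0xd7→b13/s5 MISS; vc=[23,42,18]
#12 0x157→b21/s5 MISS; vc=[42,18,13]
#13 0xdb→b13/s5 VC-HIT; vc=[42,18,21]

VC = [42, 18, 21]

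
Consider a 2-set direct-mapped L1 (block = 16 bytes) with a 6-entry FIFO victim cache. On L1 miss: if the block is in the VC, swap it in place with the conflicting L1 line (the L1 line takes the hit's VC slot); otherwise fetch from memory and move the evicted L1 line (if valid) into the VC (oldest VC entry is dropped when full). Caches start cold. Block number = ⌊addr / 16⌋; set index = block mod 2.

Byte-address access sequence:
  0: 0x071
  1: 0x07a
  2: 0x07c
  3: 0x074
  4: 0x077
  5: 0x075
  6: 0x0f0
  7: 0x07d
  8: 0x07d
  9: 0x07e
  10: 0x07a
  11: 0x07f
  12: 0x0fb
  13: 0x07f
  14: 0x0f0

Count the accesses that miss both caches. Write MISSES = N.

  [0] addr=0x71 blk=7 s=1: MISS | VC []
  [1] addr=0x7a blk=7 s=1: L1-HIT | VC []
  [2] addr=0x7c blk=7 s=1: L1-HIT | VC []
  [3] addr=0x74 blk=7 s=1: L1-HIT | VC []
  [4] addr=0x77 blk=7 s=1: L1-HIT | VC []
  [5] addr=0x75 blk=7 s=1: L1-HIT | VC []
  [6] addr=0xf0 blk=15 s=1: MISS | VC [7]
  [7] addr=0x7d blk=7 s=1: VC-HIT | VC [15]
  [8] addr=0x7d blk=7 s=1: L1-HIT | VC [15]
  [9] addr=0x7e blk=7 s=1: L1-HIT | VC [15]
  [10] addr=0x7a blk=7 s=1: L1-HIT | VC [15]
  [11] addr=0x7f blk=7 s=1: L1-HIT | VC [15]
  [12] addr=0xfb blk=15 s=1: VC-HIT | VC [7]
  [13] addr=0x7f blk=7 s=1: VC-HIT | VC [15]
  [14] addr=0xf0 blk=15 s=1: VC-HIT | VC [7]

MISSES = 2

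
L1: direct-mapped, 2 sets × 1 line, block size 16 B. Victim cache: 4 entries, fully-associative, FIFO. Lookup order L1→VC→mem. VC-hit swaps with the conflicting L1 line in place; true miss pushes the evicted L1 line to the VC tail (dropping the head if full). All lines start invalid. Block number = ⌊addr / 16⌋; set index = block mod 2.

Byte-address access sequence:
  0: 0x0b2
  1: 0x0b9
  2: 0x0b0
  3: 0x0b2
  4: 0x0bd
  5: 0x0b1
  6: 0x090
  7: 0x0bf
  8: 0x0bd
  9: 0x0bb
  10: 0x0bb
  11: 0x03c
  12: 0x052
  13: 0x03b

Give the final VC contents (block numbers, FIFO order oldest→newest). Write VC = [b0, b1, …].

#0 0xb2→b11/s1 MISS; vc=[]
#1 0xb9→b11/s1 L1-HIT; vc=[]
#2 0xb0→b11/s1 L1-HIT; vc=[]
#3 0xb2→b11/s1 L1-HIT; vc=[]
#4 0xbd→b11/s1 L1-HIT; vc=[]
#5 0xb1→b11/s1 L1-HIT; vc=[]
#6 0x90→b9/s1 MISS; vc=[11]
#7 0xbf→b11/s1 VC-HIT; vc=[9]
#8 0xbd→b11/s1 L1-HIT; vc=[9]
#9 0xbb→b11/s1 L1-HIT; vc=[9]
#10 0xbb→b11/s1 L1-HIT; vc=[9]
#11 0x3c→b3/s1 MISS; vc=[9,11]
#12 0x52→b5/s1 MISS; vc=[9,11,3]
#13 0x3b→b3/s1 VC-HIT; vc=[9,11,5]

VC = [9, 11, 5]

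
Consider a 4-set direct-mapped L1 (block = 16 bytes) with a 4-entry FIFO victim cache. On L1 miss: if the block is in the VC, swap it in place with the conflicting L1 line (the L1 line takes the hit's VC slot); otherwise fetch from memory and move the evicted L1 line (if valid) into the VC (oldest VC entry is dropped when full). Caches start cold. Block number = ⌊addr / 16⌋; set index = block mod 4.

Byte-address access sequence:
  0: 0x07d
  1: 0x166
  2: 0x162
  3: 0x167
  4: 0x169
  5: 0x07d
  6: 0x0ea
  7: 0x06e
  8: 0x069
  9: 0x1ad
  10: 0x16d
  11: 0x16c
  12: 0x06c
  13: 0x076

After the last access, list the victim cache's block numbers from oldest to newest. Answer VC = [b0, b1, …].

#0 0x7d→b7/s3 MISS; vc=[]
#1 0x166→b22/s2 MISS; vc=[]
#2 0x162→b22/s2 L1-HIT; vc=[]
#3 0x167→b22/s2 L1-HIT; vc=[]
#4 0x169→b22/s2 L1-HIT; vc=[]
#5 0x7d→b7/s3 L1-HIT; vc=[]
#6 0xea→b14/s2 MISS; vc=[22]
#7 0x6e→b6/s2 MISS; vc=[22,14]
#8 0x69→b6/s2 L1-HIT; vc=[22,14]
#9 0x1ad→b26/s2 MISS; vc=[22,14,6]
#10 0x16d→b22/s2 VC-HIT; vc=[26,14,6]
#11 0x16c→b22/s2 L1-HIT; vc=[26,14,6]
#12 0x6c→b6/s2 VC-HIT; vc=[26,14,22]
#13 0x76→b7/s3 L1-HIT; vc=[26,14,22]

VC = [26, 14, 22]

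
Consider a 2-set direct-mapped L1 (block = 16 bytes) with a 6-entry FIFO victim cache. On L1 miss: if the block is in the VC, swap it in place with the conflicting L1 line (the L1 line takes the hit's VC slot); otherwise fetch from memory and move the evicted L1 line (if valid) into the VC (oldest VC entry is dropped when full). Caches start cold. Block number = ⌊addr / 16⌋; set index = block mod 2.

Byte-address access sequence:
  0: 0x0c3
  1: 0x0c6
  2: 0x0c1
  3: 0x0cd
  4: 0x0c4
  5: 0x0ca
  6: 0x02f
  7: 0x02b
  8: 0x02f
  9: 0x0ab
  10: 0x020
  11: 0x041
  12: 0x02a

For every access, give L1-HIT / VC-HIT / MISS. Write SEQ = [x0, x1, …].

SEQ = [MISS, L1-HIT, L1-HIT, L1-HIT, L1-HIT, L1-HIT, MISS, L1-HIT, L1-HIT, MISS, VC-HIT, MISS, VC-HIT]

  [0] addr=0xc3 blk=12 s=0: MISS | VC []
  [1] addr=0xc6 blk=12 s=0: L1-HIT | VC []
  [2] addr=0xc1 blk=12 s=0: L1-HIT | VC []
  [3] addr=0xcd blk=12 s=0: L1-HIT | VC []
  [4] addr=0xc4 blk=12 s=0: L1-HIT | VC []
  [5] addr=0xca blk=12 s=0: L1-HIT | VC []
  [6] addr=0x2f blk=2 s=0: MISS | VC [12]
  [7] addr=0x2b blk=2 s=0: L1-HIT | VC [12]
  [8] addr=0x2f blk=2 s=0: L1-HIT | VC [12]
  [9] addr=0xab blk=10 s=0: MISS | VC [12, 2]
  [10] addr=0x20 blk=2 s=0: VC-HIT | VC [12, 10]
  [11] addr=0x41 blk=4 s=0: MISS | VC [12, 10, 2]
  [12] addr=0x2a blk=2 s=0: VC-HIT | VC [12, 10, 4]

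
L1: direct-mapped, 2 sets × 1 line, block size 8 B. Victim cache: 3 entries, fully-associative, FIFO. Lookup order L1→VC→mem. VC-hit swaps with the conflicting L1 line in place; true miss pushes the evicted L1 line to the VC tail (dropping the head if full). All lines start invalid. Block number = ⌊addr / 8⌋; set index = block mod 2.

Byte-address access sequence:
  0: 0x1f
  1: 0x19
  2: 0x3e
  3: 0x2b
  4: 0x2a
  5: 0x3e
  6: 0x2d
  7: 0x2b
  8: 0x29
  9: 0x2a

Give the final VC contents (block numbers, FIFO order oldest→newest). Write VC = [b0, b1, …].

VC = [3, 7]

#0 0x1f→b3/s1 MISS; vc=[]
#1 0x19→b3/s1 L1-HIT; vc=[]
#2 0x3e→b7/s1 MISS; vc=[3]
#3 0x2b→b5/s1 MISS; vc=[3,7]
#4 0x2a→b5/s1 L1-HIT; vc=[3,7]
#5 0x3e→b7/s1 VC-HIT; vc=[3,5]
#6 0x2d→b5/s1 VC-HIT; vc=[3,7]
#7 0x2b→b5/s1 L1-HIT; vc=[3,7]
#8 0x29→b5/s1 L1-HIT; vc=[3,7]
#9 0x2a→b5/s1 L1-HIT; vc=[3,7]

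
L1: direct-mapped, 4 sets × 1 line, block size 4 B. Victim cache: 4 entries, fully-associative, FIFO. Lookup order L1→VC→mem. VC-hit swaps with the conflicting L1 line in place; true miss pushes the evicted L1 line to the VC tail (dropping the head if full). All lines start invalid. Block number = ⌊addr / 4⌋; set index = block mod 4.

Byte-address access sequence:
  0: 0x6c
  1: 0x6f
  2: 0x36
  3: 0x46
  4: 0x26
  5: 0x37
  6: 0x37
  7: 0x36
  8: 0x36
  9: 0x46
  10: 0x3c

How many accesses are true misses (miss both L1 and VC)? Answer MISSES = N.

MISSES = 5

  [0] addr=0x6c blk=27 s=3: MISS | VC []
  [1] addr=0x6f blk=27 s=3: L1-HIT | VC []
  [2] addr=0x36 blk=13 s=1: MISS | VC []
  [3] addr=0x46 blk=17 s=1: MISS | VC [13]
  [4] addr=0x26 blk=9 s=1: MISS | VC [13, 17]
  [5] addr=0x37 blk=13 s=1: VC-HIT | VC [9, 17]
  [6] addr=0x37 blk=13 s=1: L1-HIT | VC [9, 17]
  [7] addr=0x36 blk=13 s=1: L1-HIT | VC [9, 17]
  [8] addr=0x36 blk=13 s=1: L1-HIT | VC [9, 17]
  [9] addr=0x46 blk=17 s=1: VC-HIT | VC [9, 13]
  [10] addr=0x3c blk=15 s=3: MISS | VC [9, 13, 27]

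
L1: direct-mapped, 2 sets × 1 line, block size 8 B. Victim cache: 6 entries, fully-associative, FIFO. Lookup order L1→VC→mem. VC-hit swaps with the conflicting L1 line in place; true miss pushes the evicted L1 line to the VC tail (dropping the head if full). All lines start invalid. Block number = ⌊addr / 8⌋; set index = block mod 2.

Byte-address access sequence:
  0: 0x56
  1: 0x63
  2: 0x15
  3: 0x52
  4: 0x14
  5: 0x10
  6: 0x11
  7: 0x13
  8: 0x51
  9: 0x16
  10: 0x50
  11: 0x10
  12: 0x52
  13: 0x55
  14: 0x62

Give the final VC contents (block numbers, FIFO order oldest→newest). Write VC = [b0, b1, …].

  [0] addr=0x56 blk=10 s=0: MISS | VC []
  [1] addr=0x63 blk=12 s=0: MISS | VC [10]
  [2] addr=0x15 blk=2 s=0: MISS | VC [10, 12]
  [3] addr=0x52 blk=10 s=0: VC-HIT | VC [2, 12]
  [4] addr=0x14 blk=2 s=0: VC-HIT | VC [10, 12]
  [5] addr=0x10 blk=2 s=0: L1-HIT | VC [10, 12]
  [6] addr=0x11 blk=2 s=0: L1-HIT | VC [10, 12]
  [7] addr=0x13 blk=2 s=0: L1-HIT | VC [10, 12]
  [8] addr=0x51 blk=10 s=0: VC-HIT | VC [2, 12]
  [9] addr=0x16 blk=2 s=0: VC-HIT | VC [10, 12]
  [10] addr=0x50 blk=10 s=0: VC-HIT | VC [2, 12]
  [11] addr=0x10 blk=2 s=0: VC-HIT | VC [10, 12]
  [12] addr=0x52 blk=10 s=0: VC-HIT | VC [2, 12]
  [13] addr=0x55 blk=10 s=0: L1-HIT | VC [2, 12]
  [14] addr=0x62 blk=12 s=0: VC-HIT | VC [2, 10]

VC = [2, 10]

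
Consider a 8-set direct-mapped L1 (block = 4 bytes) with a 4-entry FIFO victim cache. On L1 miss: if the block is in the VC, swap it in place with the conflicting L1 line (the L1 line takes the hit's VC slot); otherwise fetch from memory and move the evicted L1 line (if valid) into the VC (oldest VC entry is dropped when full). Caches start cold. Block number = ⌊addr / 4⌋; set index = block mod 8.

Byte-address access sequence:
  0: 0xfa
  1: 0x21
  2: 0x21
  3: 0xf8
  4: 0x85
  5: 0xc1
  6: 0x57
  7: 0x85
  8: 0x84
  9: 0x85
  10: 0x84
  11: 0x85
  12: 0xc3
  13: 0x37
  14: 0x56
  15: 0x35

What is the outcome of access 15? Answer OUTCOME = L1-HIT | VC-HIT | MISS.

#0 0xfa→b62/s6 MISS; vc=[]
#1 0x21→b8/s0 MISS; vc=[]
#2 0x21→b8/s0 L1-HIT; vc=[]
#3 0xf8→b62/s6 L1-HIT; vc=[]
#4 0x85→b33/s1 MISS; vc=[]
#5 0xc1→b48/s0 MISS; vc=[8]
#6 0x57→b21/s5 MISS; vc=[8]
#7 0x85→b33/s1 L1-HIT; vc=[8]
#8 0x84→b33/s1 L1-HIT; vc=[8]
#9 0x85→b33/s1 L1-HIT; vc=[8]
#10 0x84→b33/s1 L1-HIT; vc=[8]
#11 0x85→b33/s1 L1-HIT; vc=[8]
#12 0xc3→b48/s0 L1-HIT; vc=[8]
#13 0x37→b13/s5 MISS; vc=[8,21]
#14 0x56→b21/s5 VC-HIT; vc=[8,13]
#15 0x35→b13/s5 VC-HIT; vc=[8,21]

OUTCOME = VC-HIT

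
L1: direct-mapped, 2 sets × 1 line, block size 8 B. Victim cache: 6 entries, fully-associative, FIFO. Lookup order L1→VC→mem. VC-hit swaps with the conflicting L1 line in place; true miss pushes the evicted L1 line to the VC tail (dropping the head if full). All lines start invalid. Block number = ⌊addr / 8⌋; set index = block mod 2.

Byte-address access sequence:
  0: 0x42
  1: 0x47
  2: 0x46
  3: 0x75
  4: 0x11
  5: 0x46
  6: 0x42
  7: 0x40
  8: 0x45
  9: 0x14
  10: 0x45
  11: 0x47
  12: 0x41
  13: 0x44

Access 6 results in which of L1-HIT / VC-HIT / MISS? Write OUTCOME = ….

OUTCOME = L1-HIT

0: 0x42 (blk 8, set 0) → MISS  vc=[]
1: 0x47 (blk 8, set 0) → L1-HIT  vc=[]
2: 0x46 (blk 8, set 0) → L1-HIT  vc=[]
3: 0x75 (blk 14, set 0) → MISS  vc=[8]
4: 0x11 (blk 2, set 0) → MISS  vc=[8, 14]
5: 0x46 (blk 8, set 0) → VC-HIT  vc=[2, 14]
6: 0x42 (blk 8, set 0) → L1-HIT  vc=[2, 14]
7: 0x40 (blk 8, set 0) → L1-HIT  vc=[2, 14]
8: 0x45 (blk 8, set 0) → L1-HIT  vc=[2, 14]
9: 0x14 (blk 2, set 0) → VC-HIT  vc=[8, 14]
10: 0x45 (blk 8, set 0) → VC-HIT  vc=[2, 14]
11: 0x47 (blk 8, set 0) → L1-HIT  vc=[2, 14]
12: 0x41 (blk 8, set 0) → L1-HIT  vc=[2, 14]
13: 0x44 (blk 8, set 0) → L1-HIT  vc=[2, 14]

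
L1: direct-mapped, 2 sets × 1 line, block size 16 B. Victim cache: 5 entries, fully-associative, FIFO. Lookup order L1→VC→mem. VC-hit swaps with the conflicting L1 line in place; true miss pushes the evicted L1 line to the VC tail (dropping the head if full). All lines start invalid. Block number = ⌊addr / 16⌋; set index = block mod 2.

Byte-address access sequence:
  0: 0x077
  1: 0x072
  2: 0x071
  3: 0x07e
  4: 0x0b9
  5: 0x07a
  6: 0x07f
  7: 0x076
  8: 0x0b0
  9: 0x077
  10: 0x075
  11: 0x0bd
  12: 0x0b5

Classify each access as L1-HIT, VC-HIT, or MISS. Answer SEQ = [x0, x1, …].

  [0] addr=0x77 blk=7 s=1: MISS | VC []
  [1] addr=0x72 blk=7 s=1: L1-HIT | VC []
  [2] addr=0x71 blk=7 s=1: L1-HIT | VC []
  [3] addr=0x7e blk=7 s=1: L1-HIT | VC []
  [4] addr=0xb9 blk=11 s=1: MISS | VC [7]
  [5] addr=0x7a blk=7 s=1: VC-HIT | VC [11]
  [6] addr=0x7f blk=7 s=1: L1-HIT | VC [11]
  [7] addr=0x76 blk=7 s=1: L1-HIT | VC [11]
  [8] addr=0xb0 blk=11 s=1: VC-HIT | VC [7]
  [9] addr=0x77 blk=7 s=1: VC-HIT | VC [11]
  [10] addr=0x75 blk=7 s=1: L1-HIT | VC [11]
  [11] addr=0xbd blk=11 s=1: VC-HIT | VC [7]
  [12] addr=0xb5 blk=11 s=1: L1-HIT | VC [7]

SEQ = [MISS, L1-HIT, L1-HIT, L1-HIT, MISS, VC-HIT, L1-HIT, L1-HIT, VC-HIT, VC-HIT, L1-HIT, VC-HIT, L1-HIT]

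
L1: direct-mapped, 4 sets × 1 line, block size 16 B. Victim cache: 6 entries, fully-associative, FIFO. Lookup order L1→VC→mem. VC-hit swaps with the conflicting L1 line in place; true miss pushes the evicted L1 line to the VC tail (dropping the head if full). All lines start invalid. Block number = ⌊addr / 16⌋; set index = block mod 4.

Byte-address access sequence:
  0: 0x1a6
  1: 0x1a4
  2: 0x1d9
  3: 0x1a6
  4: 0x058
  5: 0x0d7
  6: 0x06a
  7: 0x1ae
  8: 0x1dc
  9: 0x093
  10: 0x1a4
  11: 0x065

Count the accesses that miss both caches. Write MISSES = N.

MISSES = 6

#0 0x1a6→b26/s2 MISS; vc=[]
#1 0x1a4→b26/s2 L1-HIT; vc=[]
#2 0x1d9→b29/s1 MISS; vc=[]
#3 0x1a6→b26/s2 L1-HIT; vc=[]
#4 0x58→b5/s1 MISS; vc=[29]
#5 0xd7→b13/s1 MISS; vc=[29,5]
#6 0x6a→b6/s2 MISS; vc=[29,5,26]
#7 0x1ae→b26/s2 VC-HIT; vc=[29,5,6]
#8 0x1dc→b29/s1 VC-HIT; vc=[13,5,6]
#9 0x93→b9/s1 MISS; vc=[13,5,6,29]
#10 0x1a4→b26/s2 L1-HIT; vc=[13,5,6,29]
#11 0x65→b6/s2 VC-HIT; vc=[13,5,26,29]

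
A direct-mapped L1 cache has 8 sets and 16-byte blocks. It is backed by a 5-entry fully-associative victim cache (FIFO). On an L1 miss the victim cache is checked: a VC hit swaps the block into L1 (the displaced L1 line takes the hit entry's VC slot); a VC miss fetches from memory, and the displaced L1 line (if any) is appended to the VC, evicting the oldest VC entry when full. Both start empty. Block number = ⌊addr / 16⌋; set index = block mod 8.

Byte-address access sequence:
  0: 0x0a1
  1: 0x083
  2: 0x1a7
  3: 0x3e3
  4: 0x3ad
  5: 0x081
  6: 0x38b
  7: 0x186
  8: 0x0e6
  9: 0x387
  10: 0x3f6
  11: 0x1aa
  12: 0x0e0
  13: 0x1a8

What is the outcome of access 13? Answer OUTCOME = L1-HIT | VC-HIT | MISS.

OUTCOME = L1-HIT

0: 0xa1 (blk 10, set 2) → MISS  vc=[]
1: 0x83 (blk 8, set 0) → MISS  vc=[]
2: 0x1a7 (blk 26, set 2) → MISS  vc=[10]
3: 0x3e3 (blk 62, set 6) → MISS  vc=[10]
4: 0x3ad (blk 58, set 2) → MISS  vc=[10, 26]
5: 0x81 (blk 8, set 0) → L1-HIT  vc=[10, 26]
6: 0x38b (blk 56, set 0) → MISS  vc=[10, 26, 8]
7: 0x186 (blk 24, set 0) → MISS  vc=[10, 26, 8, 56]
8: 0xe6 (blk 14, set 6) → MISS  vc=[10, 26, 8, 56, 62]
9: 0x387 (blk 56, set 0) → VC-HIT  vc=[10, 26, 8, 24, 62]
10: 0x3f6 (blk 63, set 7) → MISS  vc=[10, 26, 8, 24, 62]
11: 0x1aa (blk 26, set 2) → VC-HIT  vc=[10, 58, 8, 24, 62]
12: 0xe0 (blk 14, set 6) → L1-HIT  vc=[10, 58, 8, 24, 62]
13: 0x1a8 (blk 26, set 2) → L1-HIT  vc=[10, 58, 8, 24, 62]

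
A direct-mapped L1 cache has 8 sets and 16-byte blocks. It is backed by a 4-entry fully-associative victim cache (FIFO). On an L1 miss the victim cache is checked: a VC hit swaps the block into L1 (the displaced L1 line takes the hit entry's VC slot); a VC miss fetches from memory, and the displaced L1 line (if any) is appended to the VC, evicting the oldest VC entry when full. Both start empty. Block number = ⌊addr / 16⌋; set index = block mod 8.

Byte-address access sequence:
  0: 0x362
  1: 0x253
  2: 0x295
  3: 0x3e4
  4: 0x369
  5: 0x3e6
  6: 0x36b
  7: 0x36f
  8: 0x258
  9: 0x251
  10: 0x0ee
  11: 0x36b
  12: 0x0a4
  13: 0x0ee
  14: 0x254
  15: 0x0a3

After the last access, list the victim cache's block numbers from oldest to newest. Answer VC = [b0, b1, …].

VC = [62, 54]

#0 0x362→b54/s6 MISS; vc=[]
#1 0x253→b37/s5 MISS; vc=[]
#2 0x295→b41/s1 MISS; vc=[]
#3 0x3e4→b62/s6 MISS; vc=[54]
#4 0x369→b54/s6 VC-HIT; vc=[62]
#5 0x3e6→b62/s6 VC-HIT; vc=[54]
#6 0x36b→b54/s6 VC-HIT; vc=[62]
#7 0x36f→b54/s6 L1-HIT; vc=[62]
#8 0x258→b37/s5 L1-HIT; vc=[62]
#9 0x251→b37/s5 L1-HIT; vc=[62]
#10 0xee→b14/s6 MISS; vc=[62,54]
#11 0x36b→b54/s6 VC-HIT; vc=[62,14]
#12 0xa4→b10/s2 MISS; vc=[62,14]
#13 0xee→b14/s6 VC-HIT; vc=[62,54]
#14 0x254→b37/s5 L1-HIT; vc=[62,54]
#15 0xa3→b10/s2 L1-HIT; vc=[62,54]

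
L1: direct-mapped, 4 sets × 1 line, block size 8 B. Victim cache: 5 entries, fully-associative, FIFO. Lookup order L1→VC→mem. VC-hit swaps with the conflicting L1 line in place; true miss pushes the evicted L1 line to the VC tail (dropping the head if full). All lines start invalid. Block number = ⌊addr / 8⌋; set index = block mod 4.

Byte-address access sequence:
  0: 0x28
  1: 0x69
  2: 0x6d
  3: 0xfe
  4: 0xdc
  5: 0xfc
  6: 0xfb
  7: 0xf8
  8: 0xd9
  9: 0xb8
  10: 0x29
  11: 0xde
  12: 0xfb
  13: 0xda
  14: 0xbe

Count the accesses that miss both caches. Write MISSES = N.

MISSES = 5

0: 0x28 (blk 5, set 1) → MISS  vc=[]
1: 0x69 (blk 13, set 1) → MISS  vc=[5]
2: 0x6d (blk 13, set 1) → L1-HIT  vc=[5]
3: 0xfe (blk 31, set 3) → MISS  vc=[5]
4: 0xdc (blk 27, set 3) → MISS  vc=[5, 31]
5: 0xfc (blk 31, set 3) → VC-HIT  vc=[5, 27]
6: 0xfb (blk 31, set 3) → L1-HIT  vc=[5, 27]
7: 0xf8 (blk 31, set 3) → L1-HIT  vc=[5, 27]
8: 0xd9 (blk 27, set 3) → VC-HIT  vc=[5, 31]
9: 0xb8 (blk 23, set 3) → MISS  vc=[5, 31, 27]
10: 0x29 (blk 5, set 1) → VC-HIT  vc=[13, 31, 27]
11: 0xde (blk 27, set 3) → VC-HIT  vc=[13, 31, 23]
12: 0xfb (blk 31, set 3) → VC-HIT  vc=[13, 27, 23]
13: 0xda (blk 27, set 3) → VC-HIT  vc=[13, 31, 23]
14: 0xbe (blk 23, set 3) → VC-HIT  vc=[13, 31, 27]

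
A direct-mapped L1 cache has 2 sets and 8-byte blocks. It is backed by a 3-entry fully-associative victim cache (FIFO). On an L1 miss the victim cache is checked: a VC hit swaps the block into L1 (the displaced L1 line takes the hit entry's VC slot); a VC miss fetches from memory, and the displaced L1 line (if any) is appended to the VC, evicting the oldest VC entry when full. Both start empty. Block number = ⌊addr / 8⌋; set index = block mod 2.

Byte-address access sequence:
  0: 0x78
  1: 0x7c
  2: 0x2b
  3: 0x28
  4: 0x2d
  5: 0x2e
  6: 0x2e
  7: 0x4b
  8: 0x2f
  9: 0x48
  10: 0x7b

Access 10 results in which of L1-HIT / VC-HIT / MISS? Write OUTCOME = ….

#0 0x78→b15/s1 MISS; vc=[]
#1 0x7c→b15/s1 L1-HIT; vc=[]
#2 0x2b→b5/s1 MISS; vc=[15]
#3 0x28→b5/s1 L1-HIT; vc=[15]
#4 0x2d→b5/s1 L1-HIT; vc=[15]
#5 0x2e→b5/s1 L1-HIT; vc=[15]
#6 0x2e→b5/s1 L1-HIT; vc=[15]
#7 0x4b→b9/s1 MISS; vc=[15,5]
#8 0x2f→b5/s1 VC-HIT; vc=[15,9]
#9 0x48→b9/s1 VC-HIT; vc=[15,5]
#10 0x7b→b15/s1 VC-HIT; vc=[9,5]

OUTCOME = VC-HIT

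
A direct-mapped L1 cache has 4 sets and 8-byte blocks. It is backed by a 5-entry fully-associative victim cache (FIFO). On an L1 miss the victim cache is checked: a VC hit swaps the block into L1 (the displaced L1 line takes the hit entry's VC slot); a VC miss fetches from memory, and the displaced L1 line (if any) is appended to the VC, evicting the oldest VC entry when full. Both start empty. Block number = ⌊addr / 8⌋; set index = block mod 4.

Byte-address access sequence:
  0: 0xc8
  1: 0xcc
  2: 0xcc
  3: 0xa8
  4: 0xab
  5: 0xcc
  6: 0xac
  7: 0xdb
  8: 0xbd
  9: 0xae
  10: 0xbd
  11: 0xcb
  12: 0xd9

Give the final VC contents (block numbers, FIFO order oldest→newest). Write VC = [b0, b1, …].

VC = [21, 23]

0: 0xc8 (blk 25, set 1) → MISS  vc=[]
1: 0xcc (blk 25, set 1) → L1-HIT  vc=[]
2: 0xcc (blk 25, set 1) → L1-HIT  vc=[]
3: 0xa8 (blk 21, set 1) → MISS  vc=[25]
4: 0xab (blk 21, set 1) → L1-HIT  vc=[25]
5: 0xcc (blk 25, set 1) → VC-HIT  vc=[21]
6: 0xac (blk 21, set 1) → VC-HIT  vc=[25]
7: 0xdb (blk 27, set 3) → MISS  vc=[25]
8: 0xbd (blk 23, set 3) → MISS  vc=[25, 27]
9: 0xae (blk 21, set 1) → L1-HIT  vc=[25, 27]
10: 0xbd (blk 23, set 3) → L1-HIT  vc=[25, 27]
11: 0xcb (blk 25, set 1) → VC-HIT  vc=[21, 27]
12: 0xd9 (blk 27, set 3) → VC-HIT  vc=[21, 23]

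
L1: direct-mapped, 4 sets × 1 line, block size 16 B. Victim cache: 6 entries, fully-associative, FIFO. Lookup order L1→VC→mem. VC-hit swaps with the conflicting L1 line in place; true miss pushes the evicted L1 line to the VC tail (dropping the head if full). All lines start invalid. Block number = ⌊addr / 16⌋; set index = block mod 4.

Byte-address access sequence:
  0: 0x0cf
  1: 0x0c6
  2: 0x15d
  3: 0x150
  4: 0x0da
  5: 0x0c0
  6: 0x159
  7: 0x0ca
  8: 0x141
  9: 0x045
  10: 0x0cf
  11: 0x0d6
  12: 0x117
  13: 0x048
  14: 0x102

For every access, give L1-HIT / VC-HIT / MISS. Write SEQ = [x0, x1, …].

  [0] addr=0xcf blk=12 s=0: MISS | VC []
  [1] addr=0xc6 blk=12 s=0: L1-HIT | VC []
  [2] addr=0x15d blk=21 s=1: MISS | VC []
  [3] addr=0x150 blk=21 s=1: L1-HIT | VC []
  [4] addr=0xda blk=13 s=1: MISS | VC [21]
  [5] addr=0xc0 blk=12 s=0: L1-HIT | VC [21]
  [6] addr=0x159 blk=21 s=1: VC-HIT | VC [13]
  [7] addr=0xca blk=12 s=0: L1-HIT | VC [13]
  [8] addr=0x141 blk=20 s=0: MISS | VC [13, 12]
  [9] addr=0x45 blk=4 s=0: MISS | VC [13, 12, 20]
  [10] addr=0xcf blk=12 s=0: VC-HIT | VC [13, 4, 20]
  [11] addr=0xd6 blk=13 s=1: VC-HIT | VC [21, 4, 20]
  [12] addr=0x117 blk=17 s=1: MISS | VC [21, 4, 20, 13]
  [13] addr=0x48 blk=4 s=0: VC-HIT | VC [21, 12, 20, 13]
  [14] addr=0x102 blk=16 s=0: MISS | VC [21, 12, 20, 13, 4]

SEQ = [MISS, L1-HIT, MISS, L1-HIT, MISS, L1-HIT, VC-HIT, L1-HIT, MISS, MISS, VC-HIT, VC-HIT, MISS, VC-HIT, MISS]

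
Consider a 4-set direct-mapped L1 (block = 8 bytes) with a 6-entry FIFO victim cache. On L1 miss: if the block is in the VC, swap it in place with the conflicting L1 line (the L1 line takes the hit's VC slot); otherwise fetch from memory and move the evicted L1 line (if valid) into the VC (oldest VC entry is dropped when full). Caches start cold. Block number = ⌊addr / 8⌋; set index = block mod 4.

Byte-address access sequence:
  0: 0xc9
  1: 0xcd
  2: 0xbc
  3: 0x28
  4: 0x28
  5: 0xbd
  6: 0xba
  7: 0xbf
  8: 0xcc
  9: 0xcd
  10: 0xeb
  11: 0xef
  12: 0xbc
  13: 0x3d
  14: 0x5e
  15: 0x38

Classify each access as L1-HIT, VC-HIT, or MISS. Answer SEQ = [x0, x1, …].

SEQ = [MISS, L1-HIT, MISS, MISS, L1-HIT, L1-HIT, L1-HIT, L1-HIT, VC-HIT, L1-HIT, MISS, L1-HIT, L1-HIT, MISS, MISS, VC-HIT]

#0 0xc9→b25/s1 MISS; vc=[]
#1 0xcd→b25/s1 L1-HIT; vc=[]
#2 0xbc→b23/s3 MISS; vc=[]
#3 0x28→b5/s1 MISS; vc=[25]
#4 0x28→b5/s1 L1-HIT; vc=[25]
#5 0xbd→b23/s3 L1-HIT; vc=[25]
#6 0xba→b23/s3 L1-HIT; vc=[25]
#7 0xbf→b23/s3 L1-HIT; vc=[25]
#8 0xcc→b25/s1 VC-HIT; vc=[5]
#9 0xcd→b25/s1 L1-HIT; vc=[5]
#10 0xeb→b29/s1 MISS; vc=[5,25]
#11 0xef→b29/s1 L1-HIT; vc=[5,25]
#12 0xbc→b23/s3 L1-HIT; vc=[5,25]
#13 0x3d→b7/s3 MISS; vc=[5,25,23]
#14 0x5e→b11/s3 MISS; vc=[5,25,23,7]
#15 0x38→b7/s3 VC-HIT; vc=[5,25,23,11]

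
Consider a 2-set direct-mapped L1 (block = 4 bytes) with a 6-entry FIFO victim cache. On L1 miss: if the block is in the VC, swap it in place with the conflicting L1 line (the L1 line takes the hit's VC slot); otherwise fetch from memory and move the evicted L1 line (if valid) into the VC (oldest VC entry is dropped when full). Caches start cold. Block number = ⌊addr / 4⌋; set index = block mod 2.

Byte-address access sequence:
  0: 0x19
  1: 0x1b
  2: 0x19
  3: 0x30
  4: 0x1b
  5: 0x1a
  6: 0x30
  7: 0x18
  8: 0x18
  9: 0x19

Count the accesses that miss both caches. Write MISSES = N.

MISSES = 2

  [0] addr=0x19 blk=6 s=0: MISS | VC []
  [1] addr=0x1b blk=6 s=0: L1-HIT | VC []
  [2] addr=0x19 blk=6 s=0: L1-HIT | VC []
  [3] addr=0x30 blk=12 s=0: MISS | VC [6]
  [4] addr=0x1b blk=6 s=0: VC-HIT | VC [12]
  [5] addr=0x1a blk=6 s=0: L1-HIT | VC [12]
  [6] addr=0x30 blk=12 s=0: VC-HIT | VC [6]
  [7] addr=0x18 blk=6 s=0: VC-HIT | VC [12]
  [8] addr=0x18 blk=6 s=0: L1-HIT | VC [12]
  [9] addr=0x19 blk=6 s=0: L1-HIT | VC [12]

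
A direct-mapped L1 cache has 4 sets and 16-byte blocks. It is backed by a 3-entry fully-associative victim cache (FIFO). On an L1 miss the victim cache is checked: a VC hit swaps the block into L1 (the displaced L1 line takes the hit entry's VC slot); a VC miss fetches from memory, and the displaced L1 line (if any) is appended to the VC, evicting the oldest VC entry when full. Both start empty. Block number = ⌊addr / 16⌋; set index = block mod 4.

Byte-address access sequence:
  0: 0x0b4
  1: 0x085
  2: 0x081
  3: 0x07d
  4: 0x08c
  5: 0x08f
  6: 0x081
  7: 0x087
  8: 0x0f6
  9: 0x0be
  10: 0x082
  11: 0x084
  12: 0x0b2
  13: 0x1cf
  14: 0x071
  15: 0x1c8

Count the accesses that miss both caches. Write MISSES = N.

0: 0xb4 (blk 11, set 3) → MISS  vc=[]
1: 0x85 (blk 8, set 0) → MISS  vc=[]
2: 0x81 (blk 8, set 0) → L1-HIT  vc=[]
3: 0x7d (blk 7, set 3) → MISS  vc=[11]
4: 0x8c (blk 8, set 0) → L1-HIT  vc=[11]
5: 0x8f (blk 8, set 0) → L1-HIT  vc=[11]
6: 0x81 (blk 8, set 0) → L1-HIT  vc=[11]
7: 0x87 (blk 8, set 0) → L1-HIT  vc=[11]
8: 0xf6 (blk 15, set 3) → MISS  vc=[11, 7]
9: 0xbe (blk 11, set 3) → VC-HIT  vc=[15, 7]
10: 0x82 (blk 8, set 0) → L1-HIT  vc=[15, 7]
11: 0x84 (blk 8, set 0) → L1-HIT  vc=[15, 7]
12: 0xb2 (blk 11, set 3) → L1-HIT  vc=[15, 7]
13: 0x1cf (blk 28, set 0) → MISS  vc=[15, 7, 8]
14: 0x71 (blk 7, set 3) → VC-HIT  vc=[15, 11, 8]
15: 0x1c8 (blk 28, set 0) → L1-HIT  vc=[15, 11, 8]

MISSES = 5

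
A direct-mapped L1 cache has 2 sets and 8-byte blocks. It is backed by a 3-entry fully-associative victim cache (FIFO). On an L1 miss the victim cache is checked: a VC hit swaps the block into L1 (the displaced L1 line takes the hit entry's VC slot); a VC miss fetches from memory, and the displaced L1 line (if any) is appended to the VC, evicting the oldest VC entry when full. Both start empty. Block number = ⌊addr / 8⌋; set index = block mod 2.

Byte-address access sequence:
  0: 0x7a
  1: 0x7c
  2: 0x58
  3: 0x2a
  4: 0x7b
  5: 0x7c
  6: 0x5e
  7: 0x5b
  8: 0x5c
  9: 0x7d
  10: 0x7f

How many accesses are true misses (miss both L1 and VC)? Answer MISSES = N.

MISSES = 3

#0 0x7a→b15/s1 MISS; vc=[]
#1 0x7c→b15/s1 L1-HIT; vc=[]
#2 0x58→b11/s1 MISS; vc=[15]
#3 0x2a→b5/s1 MISS; vc=[15,11]
#4 0x7b→b15/s1 VC-HIT; vc=[5,11]
#5 0x7c→b15/s1 L1-HIT; vc=[5,11]
#6 0x5e→b11/s1 VC-HIT; vc=[5,15]
#7 0x5b→b11/s1 L1-HIT; vc=[5,15]
#8 0x5c→b11/s1 L1-HIT; vc=[5,15]
#9 0x7d→b15/s1 VC-HIT; vc=[5,11]
#10 0x7f→b15/s1 L1-HIT; vc=[5,11]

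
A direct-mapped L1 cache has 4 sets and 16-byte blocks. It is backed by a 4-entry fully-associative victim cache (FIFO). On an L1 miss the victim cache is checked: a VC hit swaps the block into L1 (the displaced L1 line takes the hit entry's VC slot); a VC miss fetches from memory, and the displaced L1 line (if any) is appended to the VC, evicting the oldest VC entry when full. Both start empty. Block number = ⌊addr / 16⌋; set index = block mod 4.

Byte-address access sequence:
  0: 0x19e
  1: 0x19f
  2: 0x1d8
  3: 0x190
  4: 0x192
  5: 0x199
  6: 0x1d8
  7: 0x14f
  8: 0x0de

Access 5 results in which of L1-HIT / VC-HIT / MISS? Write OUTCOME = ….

OUTCOME = L1-HIT

#0 0x19e→b25/s1 MISS; vc=[]
#1 0x19f→b25/s1 L1-HIT; vc=[]
#2 0x1d8→b29/s1 MISS; vc=[25]
#3 0x190→b25/s1 VC-HIT; vc=[29]
#4 0x192→b25/s1 L1-HIT; vc=[29]
#5 0x199→b25/s1 L1-HIT; vc=[29]
#6 0x1d8→b29/s1 VC-HIT; vc=[25]
#7 0x14f→b20/s0 MISS; vc=[25]
#8 0xde→b13/s1 MISS; vc=[25,29]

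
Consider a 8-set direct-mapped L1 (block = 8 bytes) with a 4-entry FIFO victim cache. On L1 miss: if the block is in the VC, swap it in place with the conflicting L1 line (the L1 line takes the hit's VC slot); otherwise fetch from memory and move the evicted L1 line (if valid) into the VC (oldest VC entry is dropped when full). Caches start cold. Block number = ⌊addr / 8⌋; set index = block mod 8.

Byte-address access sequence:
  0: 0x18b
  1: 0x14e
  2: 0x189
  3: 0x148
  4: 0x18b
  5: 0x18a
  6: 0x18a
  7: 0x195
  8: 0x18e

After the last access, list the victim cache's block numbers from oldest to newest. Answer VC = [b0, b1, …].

VC = [41]

  [0] addr=0x18b blk=49 s=1: MISS | VC []
  [1] addr=0x14e blk=41 s=1: MISS | VC [49]
  [2] addr=0x189 blk=49 s=1: VC-HIT | VC [41]
  [3] addr=0x148 blk=41 s=1: VC-HIT | VC [49]
  [4] addr=0x18b blk=49 s=1: VC-HIT | VC [41]
  [5] addr=0x18a blk=49 s=1: L1-HIT | VC [41]
  [6] addr=0x18a blk=49 s=1: L1-HIT | VC [41]
  [7] addr=0x195 blk=50 s=2: MISS | VC [41]
  [8] addr=0x18e blk=49 s=1: L1-HIT | VC [41]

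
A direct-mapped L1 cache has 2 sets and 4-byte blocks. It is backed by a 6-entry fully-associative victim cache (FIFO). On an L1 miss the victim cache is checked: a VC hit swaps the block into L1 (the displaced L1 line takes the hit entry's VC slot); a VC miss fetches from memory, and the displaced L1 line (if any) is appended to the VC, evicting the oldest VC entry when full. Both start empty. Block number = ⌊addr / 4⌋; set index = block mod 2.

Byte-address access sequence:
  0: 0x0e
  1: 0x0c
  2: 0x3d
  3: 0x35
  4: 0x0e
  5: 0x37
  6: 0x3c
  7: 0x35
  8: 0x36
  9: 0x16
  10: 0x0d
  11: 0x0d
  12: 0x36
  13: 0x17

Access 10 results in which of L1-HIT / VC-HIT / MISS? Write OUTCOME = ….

OUTCOME = VC-HIT

#0 0xe→b3/s1 MISS; vc=[]
#1 0xc→b3/s1 L1-HIT; vc=[]
#2 0x3d→b15/s1 MISS; vc=[3]
#3 0x35→b13/s1 MISS; vc=[3,15]
#4 0xe→b3/s1 VC-HIT; vc=[13,15]
#5 0x37→b13/s1 VC-HIT; vc=[3,15]
#6 0x3c→b15/s1 VC-HIT; vc=[3,13]
#7 0x35→b13/s1 VC-HIT; vc=[3,15]
#8 0x36→b13/s1 L1-HIT; vc=[3,15]
#9 0x16→b5/s1 MISS; vc=[3,15,13]
#10 0xd→b3/s1 VC-HIT; vc=[5,15,13]
#11 0xd→b3/s1 L1-HIT; vc=[5,15,13]
#12 0x36→b13/s1 VC-HIT; vc=[5,15,3]
#13 0x17→b5/s1 VC-HIT; vc=[13,15,3]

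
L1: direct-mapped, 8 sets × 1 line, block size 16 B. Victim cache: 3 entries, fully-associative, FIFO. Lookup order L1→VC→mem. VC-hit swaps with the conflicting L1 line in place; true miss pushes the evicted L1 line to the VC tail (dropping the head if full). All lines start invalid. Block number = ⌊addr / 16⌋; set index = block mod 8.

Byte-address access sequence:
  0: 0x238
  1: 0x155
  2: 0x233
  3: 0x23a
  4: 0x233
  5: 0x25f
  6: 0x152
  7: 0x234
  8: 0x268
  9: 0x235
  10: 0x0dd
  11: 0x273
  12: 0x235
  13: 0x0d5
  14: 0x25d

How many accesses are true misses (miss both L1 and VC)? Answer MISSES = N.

MISSES = 6

#0 0x238→b35/s3 MISS; vc=[]
#1 0x155→b21/s5 MISS; vc=[]
#2 0x233→b35/s3 L1-HIT; vc=[]
#3 0x23a→b35/s3 L1-HIT; vc=[]
#4 0x233→b35/s3 L1-HIT; vc=[]
#5 0x25f→b37/s5 MISS; vc=[21]
#6 0x152→b21/s5 VC-HIT; vc=[37]
#7 0x234→b35/s3 L1-HIT; vc=[37]
#8 0x268→b38/s6 MISS; vc=[37]
#9 0x235→b35/s3 L1-HIT; vc=[37]
#10 0xdd→b13/s5 MISS; vc=[37,21]
#11 0x273→b39/s7 MISS; vc=[37,21]
#12 0x235→b35/s3 L1-HIT; vc=[37,21]
#13 0xd5→b13/s5 L1-HIT; vc=[37,21]
#14 0x25d→b37/s5 VC-HIT; vc=[13,21]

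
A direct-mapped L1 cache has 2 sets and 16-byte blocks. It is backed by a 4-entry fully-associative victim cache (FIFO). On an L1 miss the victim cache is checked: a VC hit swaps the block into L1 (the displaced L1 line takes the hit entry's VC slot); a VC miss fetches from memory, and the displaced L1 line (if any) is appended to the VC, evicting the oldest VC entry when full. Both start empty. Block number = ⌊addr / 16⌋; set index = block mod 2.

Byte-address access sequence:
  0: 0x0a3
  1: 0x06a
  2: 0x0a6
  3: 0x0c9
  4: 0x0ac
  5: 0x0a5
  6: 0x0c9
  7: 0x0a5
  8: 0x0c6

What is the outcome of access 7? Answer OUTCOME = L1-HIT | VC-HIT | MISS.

#0 0xa3→b10/s0 MISS; vc=[]
#1 0x6a→b6/s0 MISS; vc=[10]
#2 0xa6→b10/s0 VC-HIT; vc=[6]
#3 0xc9→b12/s0 MISS; vc=[6,10]
#4 0xac→b10/s0 VC-HIT; vc=[6,12]
#5 0xa5→b10/s0 L1-HIT; vc=[6,12]
#6 0xc9→b12/s0 VC-HIT; vc=[6,10]
#7 0xa5→b10/s0 VC-HIT; vc=[6,12]
#8 0xc6→b12/s0 VC-HIT; vc=[6,10]

OUTCOME = VC-HIT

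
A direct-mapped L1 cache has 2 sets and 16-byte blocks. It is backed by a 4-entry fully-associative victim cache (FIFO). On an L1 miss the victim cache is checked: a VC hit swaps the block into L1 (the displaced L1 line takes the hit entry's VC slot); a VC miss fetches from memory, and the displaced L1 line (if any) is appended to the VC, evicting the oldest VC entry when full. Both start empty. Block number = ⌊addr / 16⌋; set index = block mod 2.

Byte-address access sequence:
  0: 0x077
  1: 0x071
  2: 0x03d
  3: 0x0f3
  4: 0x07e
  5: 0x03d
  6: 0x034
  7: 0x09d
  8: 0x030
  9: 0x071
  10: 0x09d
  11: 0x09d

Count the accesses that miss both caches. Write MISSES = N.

#0 0x77→b7/s1 MISS; vc=[]
#1 0x71→b7/s1 L1-HIT; vc=[]
#2 0x3d→b3/s1 MISS; vc=[7]
#3 0xf3→b15/s1 MISS; vc=[7,3]
#4 0x7e→b7/s1 VC-HIT; vc=[15,3]
#5 0x3d→b3/s1 VC-HIT; vc=[15,7]
#6 0x34→b3/s1 L1-HIT; vc=[15,7]
#7 0x9d→b9/s1 MISS; vc=[15,7,3]
#8 0x30→b3/s1 VC-HIT; vc=[15,7,9]
#9 0x71→b7/s1 VC-HIT; vc=[15,3,9]
#10 0x9d→b9/s1 VC-HIT; vc=[15,3,7]
#11 0x9d→b9/s1 L1-HIT; vc=[15,3,7]

MISSES = 4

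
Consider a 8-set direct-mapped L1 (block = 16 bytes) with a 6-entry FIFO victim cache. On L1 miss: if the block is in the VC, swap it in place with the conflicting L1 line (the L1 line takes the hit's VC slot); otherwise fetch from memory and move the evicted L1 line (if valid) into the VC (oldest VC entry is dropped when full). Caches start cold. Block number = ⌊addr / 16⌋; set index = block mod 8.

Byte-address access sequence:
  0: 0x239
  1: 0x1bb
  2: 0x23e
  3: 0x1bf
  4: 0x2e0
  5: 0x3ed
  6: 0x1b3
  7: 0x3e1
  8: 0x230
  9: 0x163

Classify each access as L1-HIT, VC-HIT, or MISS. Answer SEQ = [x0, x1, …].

SEQ = [MISS, MISS, VC-HIT, VC-HIT, MISS, MISS, L1-HIT, L1-HIT, VC-HIT, MISS]

0: 0x239 (blk 35, set 3) → MISS  vc=[]
1: 0x1bb (blk 27, set 3) → MISS  vc=[35]
2: 0x23e (blk 35, set 3) → VC-HIT  vc=[27]
3: 0x1bf (blk 27, set 3) → VC-HIT  vc=[35]
4: 0x2e0 (blk 46, set 6) → MISS  vc=[35]
5: 0x3ed (blk 62, set 6) → MISS  vc=[35, 46]
6: 0x1b3 (blk 27, set 3) → L1-HIT  vc=[35, 46]
7: 0x3e1 (blk 62, set 6) → L1-HIT  vc=[35, 46]
8: 0x230 (blk 35, set 3) → VC-HIT  vc=[27, 46]
9: 0x163 (blk 22, set 6) → MISS  vc=[27, 46, 62]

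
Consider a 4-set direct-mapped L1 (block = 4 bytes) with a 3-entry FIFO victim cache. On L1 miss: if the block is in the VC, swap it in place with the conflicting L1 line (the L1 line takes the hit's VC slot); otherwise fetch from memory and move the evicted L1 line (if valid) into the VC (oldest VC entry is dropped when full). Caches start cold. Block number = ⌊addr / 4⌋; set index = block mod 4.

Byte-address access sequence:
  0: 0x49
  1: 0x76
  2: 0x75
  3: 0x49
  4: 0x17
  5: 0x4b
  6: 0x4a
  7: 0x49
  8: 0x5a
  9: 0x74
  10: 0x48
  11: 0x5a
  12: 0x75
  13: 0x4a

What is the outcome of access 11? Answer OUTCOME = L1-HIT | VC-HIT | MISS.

OUTCOME = VC-HIT

#0 0x49→b18/s2 MISS; vc=[]
#1 0x76→b29/s1 MISS; vc=[]
#2 0x75→b29/s1 L1-HIT; vc=[]
#3 0x49→b18/s2 L1-HIT; vc=[]
#4 0x17→b5/s1 MISS; vc=[29]
#5 0x4b→b18/s2 L1-HIT; vc=[29]
#6 0x4a→b18/s2 L1-HIT; vc=[29]
#7 0x49→b18/s2 L1-HIT; vc=[29]
#8 0x5a→b22/s2 MISS; vc=[29,18]
#9 0x74→b29/s1 VC-HIT; vc=[5,18]
#10 0x48→b18/s2 VC-HIT; vc=[5,22]
#11 0x5a→b22/s2 VC-HIT; vc=[5,18]
#12 0x75→b29/s1 L1-HIT; vc=[5,18]
#13 0x4a→b18/s2 VC-HIT; vc=[5,22]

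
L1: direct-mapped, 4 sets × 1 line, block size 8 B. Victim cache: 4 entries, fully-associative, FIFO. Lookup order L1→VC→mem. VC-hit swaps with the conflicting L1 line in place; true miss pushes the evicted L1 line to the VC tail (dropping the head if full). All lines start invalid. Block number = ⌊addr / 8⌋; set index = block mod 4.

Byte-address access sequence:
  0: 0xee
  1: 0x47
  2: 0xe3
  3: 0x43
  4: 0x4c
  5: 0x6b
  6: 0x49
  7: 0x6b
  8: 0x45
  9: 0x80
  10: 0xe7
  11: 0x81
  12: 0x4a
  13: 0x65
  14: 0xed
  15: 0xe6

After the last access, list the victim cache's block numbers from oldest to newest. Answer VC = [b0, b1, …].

VC = [13, 8, 16, 12]

0: 0xee (blk 29, set 1) → MISS  vc=[]
1: 0x47 (blk 8, set 0) → MISS  vc=[]
2: 0xe3 (blk 28, set 0) → MISS  vc=[8]
3: 0x43 (blk 8, set 0) → VC-HIT  vc=[28]
4: 0x4c (blk 9, set 1) → MISS  vc=[28, 29]
5: 0x6b (blk 13, set 1) → MISS  vc=[28, 29, 9]
6: 0x49 (blk 9, set 1) → VC-HIT  vc=[28, 29, 13]
7: 0x6b (blk 13, set 1) → VC-HIT  vc=[28, 29, 9]
8: 0x45 (blk 8, set 0) → L1-HIT  vc=[28, 29, 9]
9: 0x80 (blk 16, set 0) → MISS  vc=[28, 29, 9, 8]
10: 0xe7 (blk 28, set 0) → VC-HIT  vc=[16, 29, 9, 8]
11: 0x81 (blk 16, set 0) → VC-HIT  vc=[28, 29, 9, 8]
12: 0x4a (blk 9, set 1) → VC-HIT  vc=[28, 29, 13, 8]
13: 0x65 (blk 12, set 0) → MISS  vc=[29, 13, 8, 16]
14: 0xed (blk 29, set 1) → VC-HIT  vc=[9, 13, 8, 16]
15: 0xe6 (blk 28, set 0) → MISS  vc=[13, 8, 16, 12]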